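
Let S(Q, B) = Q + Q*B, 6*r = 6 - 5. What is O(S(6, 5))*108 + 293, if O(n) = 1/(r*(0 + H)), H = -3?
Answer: 77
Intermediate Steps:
r = 1/6 (r = (6 - 5)/6 = (1/6)*1 = 1/6 ≈ 0.16667)
S(Q, B) = Q + B*Q
O(n) = -2 (O(n) = 1/((0 - 3)/6) = 1/((1/6)*(-3)) = 1/(-1/2) = -2)
O(S(6, 5))*108 + 293 = -2*108 + 293 = -216 + 293 = 77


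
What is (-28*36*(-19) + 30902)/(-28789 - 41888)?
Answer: -50054/70677 ≈ -0.70821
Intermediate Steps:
(-28*36*(-19) + 30902)/(-28789 - 41888) = (-1008*(-19) + 30902)/(-70677) = (19152 + 30902)*(-1/70677) = 50054*(-1/70677) = -50054/70677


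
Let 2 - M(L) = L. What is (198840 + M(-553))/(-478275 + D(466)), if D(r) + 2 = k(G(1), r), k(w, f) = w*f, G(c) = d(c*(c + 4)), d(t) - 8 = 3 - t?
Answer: -199395/475481 ≈ -0.41935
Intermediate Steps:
d(t) = 11 - t (d(t) = 8 + (3 - t) = 11 - t)
M(L) = 2 - L
G(c) = 11 - c*(4 + c) (G(c) = 11 - c*(c + 4) = 11 - c*(4 + c))
k(w, f) = f*w
D(r) = -2 + 6*r (D(r) = -2 + r*(11 - 1*1*(4 + 1)) = -2 + r*(11 - 1*1*5) = -2 + r*(11 - 5) = -2 + r*6 = -2 + 6*r)
(198840 + M(-553))/(-478275 + D(466)) = (198840 + (2 - 1*(-553)))/(-478275 + (-2 + 6*466)) = (198840 + (2 + 553))/(-478275 + (-2 + 2796)) = (198840 + 555)/(-478275 + 2794) = 199395/(-475481) = 199395*(-1/475481) = -199395/475481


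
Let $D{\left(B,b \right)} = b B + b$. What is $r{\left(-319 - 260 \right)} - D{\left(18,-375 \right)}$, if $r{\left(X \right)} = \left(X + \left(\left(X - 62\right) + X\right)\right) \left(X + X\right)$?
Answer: $2090367$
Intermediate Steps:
$D{\left(B,b \right)} = b + B b$ ($D{\left(B,b \right)} = B b + b = b + B b$)
$r{\left(X \right)} = 2 X \left(-62 + 3 X\right)$ ($r{\left(X \right)} = \left(X + \left(\left(-62 + X\right) + X\right)\right) 2 X = \left(X + \left(-62 + 2 X\right)\right) 2 X = \left(-62 + 3 X\right) 2 X = 2 X \left(-62 + 3 X\right)$)
$r{\left(-319 - 260 \right)} - D{\left(18,-375 \right)} = 2 \left(-319 - 260\right) \left(-62 + 3 \left(-319 - 260\right)\right) - - 375 \left(1 + 18\right) = 2 \left(-319 - 260\right) \left(-62 + 3 \left(-319 - 260\right)\right) - \left(-375\right) 19 = 2 \left(-579\right) \left(-62 + 3 \left(-579\right)\right) - -7125 = 2 \left(-579\right) \left(-62 - 1737\right) + 7125 = 2 \left(-579\right) \left(-1799\right) + 7125 = 2083242 + 7125 = 2090367$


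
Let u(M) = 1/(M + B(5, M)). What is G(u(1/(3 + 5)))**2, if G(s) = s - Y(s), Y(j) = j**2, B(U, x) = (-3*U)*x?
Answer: 1936/2401 ≈ 0.80633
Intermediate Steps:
B(U, x) = -3*U*x
u(M) = -1/(14*M) (u(M) = 1/(M - 3*5*M) = 1/(M - 15*M) = 1/(-14*M) = -1/(14*M))
G(s) = s - s**2
G(u(1/(3 + 5)))**2 = ((-1/(14*(1/(3 + 5))))*(1 - (-1)/(14*(1/(3 + 5)))))**2 = ((-1/(14*(1/8)))*(1 - (-1)/(14*(1/8))))**2 = ((-1/(14*1/8))*(1 - (-1)/(14*1/8)))**2 = ((-1/14*8)*(1 - (-1)*8/14))**2 = (-4*(1 - 1*(-4/7))/7)**2 = (-4*(1 + 4/7)/7)**2 = (-4/7*11/7)**2 = (-44/49)**2 = 1936/2401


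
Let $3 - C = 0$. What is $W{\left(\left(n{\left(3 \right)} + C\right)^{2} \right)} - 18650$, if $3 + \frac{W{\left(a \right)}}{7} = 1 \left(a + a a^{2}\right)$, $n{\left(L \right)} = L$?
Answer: $308173$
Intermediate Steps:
$C = 3$ ($C = 3 - 0 = 3 + 0 = 3$)
$W{\left(a \right)} = -21 + 7 a + 7 a^{3}$ ($W{\left(a \right)} = -21 + 7 \cdot 1 \left(a + a a^{2}\right) = -21 + 7 \cdot 1 \left(a + a^{3}\right) = -21 + 7 \left(a + a^{3}\right) = -21 + \left(7 a + 7 a^{3}\right) = -21 + 7 a + 7 a^{3}$)
$W{\left(\left(n{\left(3 \right)} + C\right)^{2} \right)} - 18650 = \left(-21 + 7 \left(3 + 3\right)^{2} + 7 \left(\left(3 + 3\right)^{2}\right)^{3}\right) - 18650 = \left(-21 + 7 \cdot 6^{2} + 7 \left(6^{2}\right)^{3}\right) - 18650 = \left(-21 + 7 \cdot 36 + 7 \cdot 36^{3}\right) - 18650 = \left(-21 + 252 + 7 \cdot 46656\right) - 18650 = \left(-21 + 252 + 326592\right) - 18650 = 326823 - 18650 = 308173$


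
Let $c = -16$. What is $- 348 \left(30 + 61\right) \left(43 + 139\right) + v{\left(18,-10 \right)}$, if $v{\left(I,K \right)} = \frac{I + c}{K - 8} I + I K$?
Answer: $-5763758$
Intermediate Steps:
$v{\left(I,K \right)} = I K + \frac{I \left(-16 + I\right)}{-8 + K}$ ($v{\left(I,K \right)} = \frac{I - 16}{K - 8} I + I K = \frac{-16 + I}{-8 + K} I + I K = \frac{I \left(-16 + I\right)}{-8 + K} + I K = I K + \frac{I \left(-16 + I\right)}{-8 + K}$)
$- 348 \left(30 + 61\right) \left(43 + 139\right) + v{\left(18,-10 \right)} = - 348 \left(30 + 61\right) \left(43 + 139\right) + \frac{18 \left(-16 + 18 + \left(-10\right)^{2} - -80\right)}{-8 - 10} = - 348 \cdot 91 \cdot 182 + \frac{18 \left(-16 + 18 + 100 + 80\right)}{-18} = \left(-348\right) 16562 + 18 \left(- \frac{1}{18}\right) 182 = -5763576 - 182 = -5763758$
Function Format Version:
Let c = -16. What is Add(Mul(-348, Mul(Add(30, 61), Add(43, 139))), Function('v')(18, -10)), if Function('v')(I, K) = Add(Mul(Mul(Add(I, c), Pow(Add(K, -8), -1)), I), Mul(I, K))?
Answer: -5763758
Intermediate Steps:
Function('v')(I, K) = Add(Mul(I, K), Mul(I, Pow(Add(-8, K), -1), Add(-16, I))) (Function('v')(I, K) = Add(Mul(Mul(Add(I, -16), Pow(Add(K, -8), -1)), I), Mul(I, K)) = Add(Mul(Mul(Add(-16, I), Pow(Add(-8, K), -1)), I), Mul(I, K)) = Add(Mul(Mul(Pow(Add(-8, K), -1), Add(-16, I)), I), Mul(I, K)) = Add(Mul(I, Pow(Add(-8, K), -1), Add(-16, I)), Mul(I, K)) = Add(Mul(I, K), Mul(I, Pow(Add(-8, K), -1), Add(-16, I))))
Add(Mul(-348, Mul(Add(30, 61), Add(43, 139))), Function('v')(18, -10)) = Add(Mul(-348, Mul(Add(30, 61), Add(43, 139))), Mul(18, Pow(Add(-8, -10), -1), Add(-16, 18, Pow(-10, 2), Mul(-8, -10)))) = Add(Mul(-348, Mul(91, 182)), Mul(18, Pow(-18, -1), Add(-16, 18, 100, 80))) = Add(Mul(-348, 16562), Mul(18, Rational(-1, 18), 182)) = Add(-5763576, -182) = -5763758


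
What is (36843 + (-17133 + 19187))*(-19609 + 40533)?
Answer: 813880828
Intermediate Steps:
(36843 + (-17133 + 19187))*(-19609 + 40533) = (36843 + 2054)*20924 = 38897*20924 = 813880828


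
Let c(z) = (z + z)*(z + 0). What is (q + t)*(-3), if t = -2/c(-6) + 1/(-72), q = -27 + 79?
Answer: -1247/8 ≈ -155.88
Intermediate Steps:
q = 52
c(z) = 2*z² (c(z) = (2*z)*z = 2*z²)
t = -1/24 (t = -2/(2*(-6)²) + 1/(-72) = -2/(2*36) + 1*(-1/72) = -2/72 - 1/72 = -2*1/72 - 1/72 = -1/36 - 1/72 = -1/24 ≈ -0.041667)
(q + t)*(-3) = (52 - 1/24)*(-3) = (1247/24)*(-3) = -1247/8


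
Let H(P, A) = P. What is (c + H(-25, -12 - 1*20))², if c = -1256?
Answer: 1640961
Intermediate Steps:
(c + H(-25, -12 - 1*20))² = (-1256 - 25)² = (-1281)² = 1640961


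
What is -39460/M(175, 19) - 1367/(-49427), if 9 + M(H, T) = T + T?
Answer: -1950349777/1433383 ≈ -1360.7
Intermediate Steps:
M(H, T) = -9 + 2*T (M(H, T) = -9 + (T + T) = -9 + 2*T)
-39460/M(175, 19) - 1367/(-49427) = -39460/(-9 + 2*19) - 1367/(-49427) = -39460/(-9 + 38) - 1367*(-1/49427) = -39460/29 + 1367/49427 = -1950349777/1433383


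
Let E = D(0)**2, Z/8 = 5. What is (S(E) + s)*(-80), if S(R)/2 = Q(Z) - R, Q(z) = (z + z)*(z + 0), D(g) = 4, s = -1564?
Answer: -384320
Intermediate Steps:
Z = 40 (Z = 8*5 = 40)
Q(z) = 2*z**2 (Q(z) = (2*z)*z = 2*z**2)
E = 16 (E = 4**2 = 16)
S(R) = 6400 - 2*R (S(R) = 2*(2*40**2 - R) = 2*(2*1600 - R) = 2*(3200 - R) = 6400 - 2*R)
(S(E) + s)*(-80) = ((6400 - 2*16) - 1564)*(-80) = ((6400 - 32) - 1564)*(-80) = (6368 - 1564)*(-80) = 4804*(-80) = -384320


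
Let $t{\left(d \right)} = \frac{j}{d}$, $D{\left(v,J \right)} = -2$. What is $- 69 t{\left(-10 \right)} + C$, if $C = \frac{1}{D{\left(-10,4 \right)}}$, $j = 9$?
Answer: $\frac{308}{5} \approx 61.6$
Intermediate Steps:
$C = - \frac{1}{2}$ ($C = \frac{1}{-2} = - \frac{1}{2} \approx -0.5$)
$t{\left(d \right)} = \frac{9}{d}$
$- 69 t{\left(-10 \right)} + C = - 69 \frac{9}{-10} - \frac{1}{2} = - 69 \cdot 9 \left(- \frac{1}{10}\right) - \frac{1}{2} = \left(-69\right) \left(- \frac{9}{10}\right) - \frac{1}{2} = \frac{621}{10} - \frac{1}{2} = \frac{308}{5}$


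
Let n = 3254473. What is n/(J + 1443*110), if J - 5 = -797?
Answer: 3254473/157938 ≈ 20.606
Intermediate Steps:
J = -792 (J = 5 - 797 = -792)
n/(J + 1443*110) = 3254473/(-792 + 1443*110) = 3254473/(-792 + 158730) = 3254473/157938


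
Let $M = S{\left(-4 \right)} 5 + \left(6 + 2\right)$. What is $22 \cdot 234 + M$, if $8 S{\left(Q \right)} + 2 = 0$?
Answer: $\frac{20619}{4} \approx 5154.8$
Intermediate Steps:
$S{\left(Q \right)} = - \frac{1}{4}$ ($S{\left(Q \right)} = - \frac{1}{4} + \frac{1}{8} \cdot 0 = - \frac{1}{4} + 0 = - \frac{1}{4}$)
$M = \frac{27}{4}$ ($M = \left(- \frac{1}{4}\right) 5 + \left(6 + 2\right) = - \frac{5}{4} + 8 = \frac{27}{4} \approx 6.75$)
$22 \cdot 234 + M = 22 \cdot 234 + \frac{27}{4} = 5148 + \frac{27}{4} = \frac{20619}{4}$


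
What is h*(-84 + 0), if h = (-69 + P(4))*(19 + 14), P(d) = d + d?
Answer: 169092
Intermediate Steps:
P(d) = 2*d
h = -2013 (h = (-69 + 2*4)*(19 + 14) = (-69 + 8)*33 = -61*33 = -2013)
h*(-84 + 0) = -2013*(-84 + 0) = -2013*(-84) = 169092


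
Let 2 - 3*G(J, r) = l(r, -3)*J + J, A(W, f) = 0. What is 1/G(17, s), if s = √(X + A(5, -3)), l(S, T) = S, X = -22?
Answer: -45/6583 + 51*I*√22/6583 ≈ -0.0068358 + 0.036338*I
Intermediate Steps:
s = I*√22 (s = √(-22 + 0) = √(-22) = I*√22 ≈ 4.6904*I)
G(J, r) = ⅔ - J/3 - J*r/3 (G(J, r) = ⅔ - (r*J + J)/3 = ⅔ - (J*r + J)/3 = ⅔ - (J + J*r)/3 = ⅔ + (-J/3 - J*r/3) = ⅔ - J/3 - J*r/3)
1/G(17, s) = 1/(⅔ - ⅓*17 - ⅓*17*I*√22) = 1/(⅔ - 17/3 - 17*I*√22/3) = 1/(-5 - 17*I*√22/3)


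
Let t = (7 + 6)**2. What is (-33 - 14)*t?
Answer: -7943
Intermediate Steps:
t = 169 (t = 13**2 = 169)
(-33 - 14)*t = (-33 - 14)*169 = -47*169 = -7943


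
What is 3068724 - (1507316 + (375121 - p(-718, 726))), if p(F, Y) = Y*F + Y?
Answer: 665745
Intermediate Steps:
p(F, Y) = Y + F*Y (p(F, Y) = F*Y + Y = Y + F*Y)
3068724 - (1507316 + (375121 - p(-718, 726))) = 3068724 - (1507316 + (375121 - 726*(1 - 718))) = 3068724 - (1507316 + (375121 - 726*(-717))) = 3068724 - (1507316 + (375121 - 1*(-520542))) = 3068724 - (1507316 + (375121 + 520542)) = 3068724 - (1507316 + 895663) = 3068724 - 1*2402979 = 3068724 - 2402979 = 665745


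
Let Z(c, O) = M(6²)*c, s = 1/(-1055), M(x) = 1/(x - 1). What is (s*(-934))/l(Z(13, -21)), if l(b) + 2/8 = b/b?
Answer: 3736/3165 ≈ 1.1804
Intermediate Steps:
M(x) = 1/(-1 + x)
s = -1/1055 ≈ -0.00094787
Z(c, O) = c/35 (Z(c, O) = c/(-1 + 6²) = c/(-1 + 36) = c/35)
l(b) = ¾ (l(b) = -¼ + b/b = -¼ + 1 = ¾)
(s*(-934))/l(Z(13, -21)) = (-1/1055*(-934))/(¾) = (934/1055)*(4/3) = 3736/3165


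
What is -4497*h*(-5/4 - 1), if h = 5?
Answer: 202365/4 ≈ 50591.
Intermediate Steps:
-4497*h*(-5/4 - 1) = -22485*(-5/4 - 1) = -22485*(-9)/4 = -4497*(-45/4) = 202365/4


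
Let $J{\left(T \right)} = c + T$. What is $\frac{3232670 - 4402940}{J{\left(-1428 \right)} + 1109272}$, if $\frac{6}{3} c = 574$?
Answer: $- \frac{390090}{369377} \approx -1.0561$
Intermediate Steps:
$c = 287$ ($c = \frac{1}{2} \cdot 574 = 287$)
$J{\left(T \right)} = 287 + T$
$\frac{3232670 - 4402940}{J{\left(-1428 \right)} + 1109272} = \frac{3232670 - 4402940}{\left(287 - 1428\right) + 1109272} = - \frac{1170270}{-1141 + 1109272} = - \frac{1170270}{1108131} = \left(-1170270\right) \frac{1}{1108131} = - \frac{390090}{369377}$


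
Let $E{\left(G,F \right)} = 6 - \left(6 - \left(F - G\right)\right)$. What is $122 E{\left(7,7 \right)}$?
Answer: $0$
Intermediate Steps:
$E{\left(G,F \right)} = F - G$ ($E{\left(G,F \right)} = 6 - \left(6 - \left(F - G\right)\right) = 6 - \left(6 + G - F\right) = F - G$)
$122 E{\left(7,7 \right)} = 122 \left(7 - 7\right) = 122 \cdot 0 = 0$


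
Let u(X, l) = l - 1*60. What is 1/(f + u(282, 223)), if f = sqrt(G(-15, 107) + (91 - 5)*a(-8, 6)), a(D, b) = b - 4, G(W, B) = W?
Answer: 163/26412 - sqrt(157)/26412 ≈ 0.0056970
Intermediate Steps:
u(X, l) = -60 + l (u(X, l) = l - 60 = -60 + l)
a(D, b) = -4 + b
f = sqrt(157) (f = sqrt(-15 + (91 - 5)*(-4 + 6)) = sqrt(-15 + 86*2) = sqrt(-15 + 172) = sqrt(157) ≈ 12.530)
1/(f + u(282, 223)) = 1/(sqrt(157) + (-60 + 223)) = 1/(sqrt(157) + 163) = 1/(163 + sqrt(157))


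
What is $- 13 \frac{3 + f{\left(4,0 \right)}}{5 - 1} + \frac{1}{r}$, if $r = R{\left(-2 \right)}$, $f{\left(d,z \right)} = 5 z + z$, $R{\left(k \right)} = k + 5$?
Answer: $- \frac{113}{12} \approx -9.4167$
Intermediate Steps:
$R{\left(k \right)} = 5 + k$
$f{\left(d,z \right)} = 6 z$
$r = 3$ ($r = 5 - 2 = 3$)
$- 13 \frac{3 + f{\left(4,0 \right)}}{5 - 1} + \frac{1}{r} = - 13 \frac{3 + 6 \cdot 0}{5 - 1} + \frac{1}{3} = - 13 \frac{3 + 0}{4} + \frac{1}{3} = - 13 \cdot 3 \cdot \frac{1}{4} + \frac{1}{3} = \left(-13\right) \frac{3}{4} + \frac{1}{3} = - \frac{39}{4} + \frac{1}{3} = - \frac{113}{12}$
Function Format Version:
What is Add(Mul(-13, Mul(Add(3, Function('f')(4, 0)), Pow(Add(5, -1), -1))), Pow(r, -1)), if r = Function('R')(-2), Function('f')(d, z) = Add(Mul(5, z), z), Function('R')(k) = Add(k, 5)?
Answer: Rational(-113, 12) ≈ -9.4167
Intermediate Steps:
Function('R')(k) = Add(5, k)
Function('f')(d, z) = Mul(6, z)
r = 3 (r = Add(5, -2) = 3)
Add(Mul(-13, Mul(Add(3, Function('f')(4, 0)), Pow(Add(5, -1), -1))), Pow(r, -1)) = Add(Mul(-13, Mul(Add(3, Mul(6, 0)), Pow(Add(5, -1), -1))), Pow(3, -1)) = Add(Mul(-13, Mul(Add(3, 0), Pow(4, -1))), Rational(1, 3)) = Add(Mul(-13, Mul(3, Rational(1, 4))), Rational(1, 3)) = Add(Mul(-13, Rational(3, 4)), Rational(1, 3)) = Add(Rational(-39, 4), Rational(1, 3)) = Rational(-113, 12)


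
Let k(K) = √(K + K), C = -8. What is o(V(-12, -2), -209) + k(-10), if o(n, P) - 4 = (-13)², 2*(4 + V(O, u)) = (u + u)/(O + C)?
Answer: 173 + 2*I*√5 ≈ 173.0 + 4.4721*I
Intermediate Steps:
k(K) = √2*√K (k(K) = √(2*K) = √2*√K)
V(O, u) = -4 + u/(-8 + O) (V(O, u) = -4 + ((u + u)/(O - 8))/2 = -4 + ((2*u)/(-8 + O))/2 = -4 + (2*u/(-8 + O))/2 = -4 + u/(-8 + O))
o(n, P) = 173 (o(n, P) = 4 + (-13)² = 4 + 169 = 173)
o(V(-12, -2), -209) + k(-10) = 173 + √2*√(-10) = 173 + √2*(I*√10) = 173 + 2*I*√5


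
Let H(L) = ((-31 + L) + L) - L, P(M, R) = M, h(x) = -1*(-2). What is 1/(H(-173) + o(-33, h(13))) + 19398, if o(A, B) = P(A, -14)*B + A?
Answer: 5877593/303 ≈ 19398.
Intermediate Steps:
h(x) = 2
o(A, B) = A + A*B (o(A, B) = A*B + A = A + A*B)
H(L) = -31 + L (H(L) = (-31 + 2*L) - L = -31 + L)
1/(H(-173) + o(-33, h(13))) + 19398 = 1/((-31 - 173) - 33*(1 + 2)) + 19398 = 1/(-204 - 33*3) + 19398 = 1/(-204 - 99) + 19398 = 1/(-303) + 19398 = -1/303 + 19398 = 5877593/303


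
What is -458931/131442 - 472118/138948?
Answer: -5242653281/760983459 ≈ -6.8893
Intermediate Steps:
-458931/131442 - 472118/138948 = -458931*1/131442 - 472118*1/138948 = -152977/43814 - 236059/69474 = -5242653281/760983459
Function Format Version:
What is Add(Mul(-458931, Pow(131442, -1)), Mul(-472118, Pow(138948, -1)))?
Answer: Rational(-5242653281, 760983459) ≈ -6.8893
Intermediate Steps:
Add(Mul(-458931, Pow(131442, -1)), Mul(-472118, Pow(138948, -1))) = Add(Mul(-458931, Rational(1, 131442)), Mul(-472118, Rational(1, 138948))) = Add(Rational(-152977, 43814), Rational(-236059, 69474)) = Rational(-5242653281, 760983459)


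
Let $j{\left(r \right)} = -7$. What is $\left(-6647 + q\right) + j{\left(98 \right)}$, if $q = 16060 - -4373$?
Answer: $13779$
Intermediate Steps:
$q = 20433$ ($q = 16060 + 4373 = 20433$)
$\left(-6647 + q\right) + j{\left(98 \right)} = \left(-6647 + 20433\right) - 7 = 13786 - 7 = 13779$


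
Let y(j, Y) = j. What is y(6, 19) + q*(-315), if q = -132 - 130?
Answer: 82536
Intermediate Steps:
q = -262
y(6, 19) + q*(-315) = 6 - 262*(-315) = 6 + 82530 = 82536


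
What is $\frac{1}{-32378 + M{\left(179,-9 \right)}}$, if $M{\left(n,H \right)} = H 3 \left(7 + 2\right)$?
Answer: $- \frac{1}{32621} \approx -3.0655 \cdot 10^{-5}$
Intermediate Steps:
$M{\left(n,H \right)} = 27 H$ ($M{\left(n,H \right)} = 3 H 9 = 27 H$)
$\frac{1}{-32378 + M{\left(179,-9 \right)}} = \frac{1}{-32378 + 27 \left(-9\right)} = \frac{1}{-32378 - 243} = \frac{1}{-32621} = - \frac{1}{32621}$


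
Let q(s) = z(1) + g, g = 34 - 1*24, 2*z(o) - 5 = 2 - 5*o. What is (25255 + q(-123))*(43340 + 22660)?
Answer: 1667556000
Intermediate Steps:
z(o) = 7/2 - 5*o/2 (z(o) = 5/2 + (2 - 5*o)/2 = 5/2 + (1 - 5*o/2) = 7/2 - 5*o/2)
g = 10 (g = 34 - 24 = 10)
q(s) = 11 (q(s) = (7/2 - 5/2*1) + 10 = (7/2 - 5/2) + 10 = 1 + 10 = 11)
(25255 + q(-123))*(43340 + 22660) = (25255 + 11)*(43340 + 22660) = 25266*66000 = 1667556000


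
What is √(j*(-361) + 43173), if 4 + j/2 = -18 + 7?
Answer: √54003 ≈ 232.39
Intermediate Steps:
j = -30 (j = -8 + 2*(-18 + 7) = -8 + 2*(-11) = -8 - 22 = -30)
√(j*(-361) + 43173) = √(-30*(-361) + 43173) = √(10830 + 43173) = √54003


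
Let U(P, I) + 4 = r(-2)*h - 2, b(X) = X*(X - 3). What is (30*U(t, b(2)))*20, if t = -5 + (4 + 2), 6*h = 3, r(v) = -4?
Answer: -4800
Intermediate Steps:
h = ½ (h = (⅙)*3 = ½ ≈ 0.50000)
b(X) = X*(-3 + X)
t = 1 (t = -5 + 6 = 1)
U(P, I) = -8 (U(P, I) = -4 + (-4*½ - 2) = -4 + (-2 - 2) = -4 - 4 = -8)
(30*U(t, b(2)))*20 = (30*(-8))*20 = -240*20 = -4800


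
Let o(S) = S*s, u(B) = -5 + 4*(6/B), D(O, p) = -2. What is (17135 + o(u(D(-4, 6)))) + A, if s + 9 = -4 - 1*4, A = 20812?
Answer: 38236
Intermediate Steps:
s = -17 (s = -9 + (-4 - 1*4) = -9 + (-4 - 4) = -9 - 8 = -17)
u(B) = -5 + 24/B
o(S) = -17*S (o(S) = S*(-17) = -17*S)
(17135 + o(u(D(-4, 6)))) + A = (17135 - 17*(-5 + 24/(-2))) + 20812 = (17135 - 17*(-5 + 24*(-½))) + 20812 = (17135 - 17*(-5 - 12)) + 20812 = (17135 - 17*(-17)) + 20812 = (17135 + 289) + 20812 = 17424 + 20812 = 38236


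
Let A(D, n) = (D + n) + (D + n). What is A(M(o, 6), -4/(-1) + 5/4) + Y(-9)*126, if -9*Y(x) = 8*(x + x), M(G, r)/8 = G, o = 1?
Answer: 4085/2 ≈ 2042.5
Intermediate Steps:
M(G, r) = 8*G
Y(x) = -16*x/9 (Y(x) = -8*(x + x)/9 = -8*2*x/9 = -16*x/9)
A(D, n) = 2*D + 2*n
A(M(o, 6), -4/(-1) + 5/4) + Y(-9)*126 = (2*(8*1) + 2*(-4/(-1) + 5/4)) - 16/9*(-9)*126 = (2*8 + 2*(-4*(-1) + 5*(¼))) + 16*126 = (16 + 2*(4 + 5/4)) + 2016 = (16 + 2*(21/4)) + 2016 = (16 + 21/2) + 2016 = 53/2 + 2016 = 4085/2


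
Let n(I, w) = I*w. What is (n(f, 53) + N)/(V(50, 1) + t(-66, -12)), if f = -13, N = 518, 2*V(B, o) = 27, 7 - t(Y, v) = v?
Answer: -342/65 ≈ -5.2615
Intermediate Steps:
t(Y, v) = 7 - v
V(B, o) = 27/2 (V(B, o) = (1/2)*27 = 27/2)
(n(f, 53) + N)/(V(50, 1) + t(-66, -12)) = (-13*53 + 518)/(27/2 + (7 - 1*(-12))) = (-689 + 518)/(27/2 + (7 + 12)) = -171/(27/2 + 19) = -171/65/2 = -171*2/65 = -342/65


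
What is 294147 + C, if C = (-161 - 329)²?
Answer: 534247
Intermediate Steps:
C = 240100 (C = (-490)² = 240100)
294147 + C = 294147 + 240100 = 534247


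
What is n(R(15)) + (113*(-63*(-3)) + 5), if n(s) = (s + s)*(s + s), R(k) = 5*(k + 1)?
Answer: 46962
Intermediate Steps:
R(k) = 5 + 5*k (R(k) = 5*(1 + k) = 5 + 5*k)
n(s) = 4*s² (n(s) = (2*s)*(2*s) = 4*s²)
n(R(15)) + (113*(-63*(-3)) + 5) = 4*(5 + 5*15)² + (113*(-63*(-3)) + 5) = 4*(5 + 75)² + (113*189 + 5) = 4*80² + (21357 + 5) = 4*6400 + 21362 = 25600 + 21362 = 46962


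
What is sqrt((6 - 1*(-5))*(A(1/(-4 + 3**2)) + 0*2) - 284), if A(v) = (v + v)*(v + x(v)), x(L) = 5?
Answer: 8*I*sqrt(102)/5 ≈ 16.159*I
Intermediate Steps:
A(v) = 2*v*(5 + v) (A(v) = (v + v)*(v + 5) = (2*v)*(5 + v) = 2*v*(5 + v))
sqrt((6 - 1*(-5))*(A(1/(-4 + 3**2)) + 0*2) - 284) = sqrt((6 - 1*(-5))*(2*(5 + 1/(-4 + 3**2))/(-4 + 3**2) + 0*2) - 284) = sqrt((6 + 5)*(2*(5 + 1/(-4 + 9))/(-4 + 9) + 0) - 284) = sqrt(11*(2*(5 + 1/5)/5 + 0) - 284) = sqrt(11*(2*(1/5)*(5 + 1/5) + 0) - 284) = sqrt(11*(2*(1/5)*(26/5) + 0) - 284) = sqrt(11*(52/25 + 0) - 284) = sqrt(11*(52/25) - 284) = sqrt(572/25 - 284) = sqrt(-6528/25) = 8*I*sqrt(102)/5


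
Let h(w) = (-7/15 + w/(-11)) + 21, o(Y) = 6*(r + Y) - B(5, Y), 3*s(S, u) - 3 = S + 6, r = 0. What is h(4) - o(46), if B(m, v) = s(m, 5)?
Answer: -13814/55 ≈ -251.16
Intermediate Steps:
s(S, u) = 3 + S/3 (s(S, u) = 1 + (S + 6)/3 = 1 + (6 + S)/3 = 1 + (2 + S/3) = 3 + S/3)
B(m, v) = 3 + m/3
o(Y) = -14/3 + 6*Y (o(Y) = 6*(0 + Y) - (3 + (⅓)*5) = 6*Y - (3 + 5/3) = 6*Y - 1*14/3 = 6*Y - 14/3 = -14/3 + 6*Y)
h(w) = 308/15 - w/11 (h(w) = (-7*1/15 + w*(-1/11)) + 21 = (-7/15 - w/11) + 21 = 308/15 - w/11)
h(4) - o(46) = (308/15 - 1/11*4) - (-14/3 + 6*46) = (308/15 - 4/11) - (-14/3 + 276) = 3328/165 - 1*814/3 = 3328/165 - 814/3 = -13814/55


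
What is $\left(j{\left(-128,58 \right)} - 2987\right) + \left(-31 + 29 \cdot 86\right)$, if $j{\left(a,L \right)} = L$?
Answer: $-466$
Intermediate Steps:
$\left(j{\left(-128,58 \right)} - 2987\right) + \left(-31 + 29 \cdot 86\right) = \left(58 - 2987\right) + \left(-31 + 29 \cdot 86\right) = -2929 + \left(-31 + 2494\right) = -2929 + 2463 = -466$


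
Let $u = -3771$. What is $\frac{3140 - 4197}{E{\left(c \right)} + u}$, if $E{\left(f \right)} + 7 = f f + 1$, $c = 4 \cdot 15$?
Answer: $\frac{1057}{177} \approx 5.9717$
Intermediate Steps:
$c = 60$
$E{\left(f \right)} = -6 + f^{2}$ ($E{\left(f \right)} = -7 + \left(f f + 1\right) = -7 + \left(f^{2} + 1\right) = -7 + \left(1 + f^{2}\right) = -6 + f^{2}$)
$\frac{3140 - 4197}{E{\left(c \right)} + u} = \frac{3140 - 4197}{\left(-6 + 60^{2}\right) - 3771} = - \frac{1057}{\left(-6 + 3600\right) - 3771} = - \frac{1057}{3594 - 3771} = - \frac{1057}{-177} = \left(-1057\right) \left(- \frac{1}{177}\right) = \frac{1057}{177}$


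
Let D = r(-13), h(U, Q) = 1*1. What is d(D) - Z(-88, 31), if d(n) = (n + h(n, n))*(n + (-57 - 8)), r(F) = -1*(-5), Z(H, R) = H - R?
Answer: -241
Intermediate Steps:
h(U, Q) = 1
r(F) = 5
D = 5
d(n) = (1 + n)*(-65 + n) (d(n) = (n + 1)*(n + (-57 - 8)) = (1 + n)*(n - 65) = (1 + n)*(-65 + n))
d(D) - Z(-88, 31) = (-65 + 5² - 64*5) - (-88 - 1*31) = (-65 + 25 - 320) - (-88 - 31) = -360 - 1*(-119) = -360 + 119 = -241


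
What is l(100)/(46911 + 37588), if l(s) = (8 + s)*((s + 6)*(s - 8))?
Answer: 1053216/84499 ≈ 12.464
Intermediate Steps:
l(s) = (-8 + s)*(6 + s)*(8 + s) (l(s) = (8 + s)*((6 + s)*(-8 + s)) = (8 + s)*((-8 + s)*(6 + s)) = (-8 + s)*(6 + s)*(8 + s))
l(100)/(46911 + 37588) = (-384 + 100**3 - 64*100 + 6*100**2)/(46911 + 37588) = (-384 + 1000000 - 6400 + 6*10000)/84499 = (-384 + 1000000 - 6400 + 60000)*(1/84499) = 1053216*(1/84499) = 1053216/84499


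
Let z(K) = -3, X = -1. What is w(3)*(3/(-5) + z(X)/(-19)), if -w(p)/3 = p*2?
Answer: 756/95 ≈ 7.9579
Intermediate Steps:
w(p) = -6*p (w(p) = -3*p*2 = -6*p)
w(3)*(3/(-5) + z(X)/(-19)) = (-6*3)*(3/(-5) - 3/(-19)) = -18*(3*(-⅕) - 3*(-1/19)) = -18*(-⅗ + 3/19) = -18*(-42/95) = 756/95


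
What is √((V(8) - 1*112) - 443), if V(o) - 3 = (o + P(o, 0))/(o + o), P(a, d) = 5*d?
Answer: I*√2206/2 ≈ 23.484*I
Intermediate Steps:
V(o) = 7/2 (V(o) = 3 + (o + 5*0)/(o + o) = 3 + (o + 0)/((2*o)) = 3 + o*(1/(2*o)) = 3 + ½ = 7/2)
√((V(8) - 1*112) - 443) = √((7/2 - 1*112) - 443) = √((7/2 - 112) - 443) = √(-217/2 - 443) = √(-1103/2) = I*√2206/2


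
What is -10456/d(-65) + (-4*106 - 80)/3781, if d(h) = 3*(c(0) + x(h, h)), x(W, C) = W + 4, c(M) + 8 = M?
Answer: 39429808/782667 ≈ 50.379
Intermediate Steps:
c(M) = -8 + M
x(W, C) = 4 + W
d(h) = -12 + 3*h (d(h) = 3*((-8 + 0) + (4 + h)) = 3*(-8 + (4 + h)) = 3*(-4 + h) = -12 + 3*h)
-10456/d(-65) + (-4*106 - 80)/3781 = -10456/(-12 + 3*(-65)) + (-4*106 - 80)/3781 = -10456/(-12 - 195) + (-424 - 80)*(1/3781) = -10456/(-207) - 504*1/3781 = -10456*(-1/207) - 504/3781 = 10456/207 - 504/3781 = 39429808/782667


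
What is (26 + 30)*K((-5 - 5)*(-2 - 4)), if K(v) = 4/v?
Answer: 56/15 ≈ 3.7333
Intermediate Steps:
(26 + 30)*K((-5 - 5)*(-2 - 4)) = (26 + 30)*(4/(((-5 - 5)*(-2 - 4)))) = 56*(4/((-10*(-6)))) = 56*(4/60) = 56*(4*(1/60)) = 56*(1/15) = 56/15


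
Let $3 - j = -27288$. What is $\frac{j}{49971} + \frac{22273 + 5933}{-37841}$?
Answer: $- \frac{125587765}{630317537} \approx -0.19925$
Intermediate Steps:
$j = 27291$ ($j = 3 - -27288 = 3 + 27288 = 27291$)
$\frac{j}{49971} + \frac{22273 + 5933}{-37841} = \frac{27291}{49971} + \frac{22273 + 5933}{-37841} = 27291 \cdot \frac{1}{49971} + 28206 \left(- \frac{1}{37841}\right) = \frac{9097}{16657} - \frac{28206}{37841} = - \frac{125587765}{630317537}$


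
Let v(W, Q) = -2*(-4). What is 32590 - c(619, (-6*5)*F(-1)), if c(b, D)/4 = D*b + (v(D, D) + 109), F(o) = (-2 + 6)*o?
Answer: -264998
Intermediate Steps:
v(W, Q) = 8
F(o) = 4*o
c(b, D) = 468 + 4*D*b (c(b, D) = 4*(D*b + (8 + 109)) = 4*(D*b + 117) = 4*(117 + D*b) = 468 + 4*D*b)
32590 - c(619, (-6*5)*F(-1)) = 32590 - (468 + 4*((-6*5)*(4*(-1)))*619) = 32590 - (468 + 4*(-30*(-4))*619) = 32590 - (468 + 4*120*619) = 32590 - (468 + 297120) = 32590 - 1*297588 = 32590 - 297588 = -264998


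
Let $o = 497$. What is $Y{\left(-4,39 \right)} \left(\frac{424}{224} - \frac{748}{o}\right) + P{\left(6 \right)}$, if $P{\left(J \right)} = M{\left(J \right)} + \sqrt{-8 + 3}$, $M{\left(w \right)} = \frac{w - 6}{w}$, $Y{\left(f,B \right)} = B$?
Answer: $\frac{30069}{1988} + i \sqrt{5} \approx 15.125 + 2.2361 i$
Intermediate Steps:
$M{\left(w \right)} = \frac{-6 + w}{w}$ ($M{\left(w \right)} = \frac{w - 6}{w} = \frac{-6 + w}{w}$)
$P{\left(J \right)} = i \sqrt{5} + \frac{-6 + J}{J}$ ($P{\left(J \right)} = \frac{-6 + J}{J} + \sqrt{-8 + 3} = \frac{-6 + J}{J} + \sqrt{-5} = \frac{-6 + J}{J} + i \sqrt{5} = i \sqrt{5} + \frac{-6 + J}{J}$)
$Y{\left(-4,39 \right)} \left(\frac{424}{224} - \frac{748}{o}\right) + P{\left(6 \right)} = 39 \left(\frac{424}{224} - \frac{748}{497}\right) + \left(1 - \frac{6}{6} + i \sqrt{5}\right) = 39 \left(424 \cdot \frac{1}{224} - \frac{748}{497}\right) + \left(1 - 1 + i \sqrt{5}\right) = 39 \left(\frac{53}{28} - \frac{748}{497}\right) + \left(1 - 1 + i \sqrt{5}\right) = 39 \cdot \frac{771}{1988} + i \sqrt{5} = \frac{30069}{1988} + i \sqrt{5}$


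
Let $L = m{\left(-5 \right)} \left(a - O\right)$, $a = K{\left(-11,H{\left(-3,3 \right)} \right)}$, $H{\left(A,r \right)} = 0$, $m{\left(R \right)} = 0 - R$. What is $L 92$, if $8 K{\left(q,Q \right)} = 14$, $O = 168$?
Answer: $-76475$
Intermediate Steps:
$m{\left(R \right)} = - R$
$K{\left(q,Q \right)} = \frac{7}{4}$ ($K{\left(q,Q \right)} = \frac{1}{8} \cdot 14 = \frac{7}{4}$)
$a = \frac{7}{4} \approx 1.75$
$L = - \frac{3325}{4}$ ($L = \left(-1\right) \left(-5\right) \left(\frac{7}{4} - 168\right) = 5 \left(\frac{7}{4} - 168\right) = 5 \left(- \frac{665}{4}\right) = - \frac{3325}{4} \approx -831.25$)
$L 92 = \left(- \frac{3325}{4}\right) 92 = -76475$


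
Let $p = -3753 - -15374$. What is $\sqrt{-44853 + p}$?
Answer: $4 i \sqrt{2077} \approx 182.3 i$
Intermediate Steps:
$p = 11621$ ($p = -3753 + 15374 = 11621$)
$\sqrt{-44853 + p} = \sqrt{-44853 + 11621} = \sqrt{-33232} = 4 i \sqrt{2077}$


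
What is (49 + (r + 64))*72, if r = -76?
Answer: 2664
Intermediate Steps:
(49 + (r + 64))*72 = (49 + (-76 + 64))*72 = (49 - 12)*72 = 37*72 = 2664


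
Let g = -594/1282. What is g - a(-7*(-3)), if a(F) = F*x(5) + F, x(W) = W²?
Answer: -350283/641 ≈ -546.46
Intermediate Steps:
g = -297/641 (g = -594*1/1282 = -297/641 ≈ -0.46334)
a(F) = 26*F (a(F) = F*5² + F = F*25 + F = 25*F + F = 26*F)
g - a(-7*(-3)) = -297/641 - 26*(-7*(-3)) = -297/641 - 26*21 = -297/641 - 1*546 = -297/641 - 546 = -350283/641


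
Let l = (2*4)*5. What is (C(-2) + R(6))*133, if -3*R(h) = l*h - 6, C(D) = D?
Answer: -10640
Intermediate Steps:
l = 40 (l = 8*5 = 40)
R(h) = 2 - 40*h/3 (R(h) = -(40*h - 6)/3 = -(-6 + 40*h)/3 = 2 - 40*h/3)
(C(-2) + R(6))*133 = (-2 + (2 - 40/3*6))*133 = (-2 + (2 - 80))*133 = (-2 - 78)*133 = -80*133 = -10640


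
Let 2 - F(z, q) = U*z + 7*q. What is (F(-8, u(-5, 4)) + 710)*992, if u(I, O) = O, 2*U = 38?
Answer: 829312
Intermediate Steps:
U = 19 (U = (1/2)*38 = 19)
F(z, q) = 2 - 19*z - 7*q (F(z, q) = 2 - (19*z + 7*q) = 2 - (7*q + 19*z) = 2 + (-19*z - 7*q) = 2 - 19*z - 7*q)
(F(-8, u(-5, 4)) + 710)*992 = ((2 - 19*(-8) - 7*4) + 710)*992 = ((2 + 152 - 28) + 710)*992 = (126 + 710)*992 = 836*992 = 829312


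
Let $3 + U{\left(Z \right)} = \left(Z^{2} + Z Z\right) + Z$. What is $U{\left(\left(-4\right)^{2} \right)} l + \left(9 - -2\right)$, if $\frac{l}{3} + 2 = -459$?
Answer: $-726064$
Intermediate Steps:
$l = -1383$ ($l = -6 + 3 \left(-459\right) = -6 - 1377 = -1383$)
$U{\left(Z \right)} = -3 + Z + 2 Z^{2}$ ($U{\left(Z \right)} = -3 + \left(\left(Z^{2} + Z Z\right) + Z\right) = -3 + \left(\left(Z^{2} + Z^{2}\right) + Z\right) = -3 + \left(2 Z^{2} + Z\right) = -3 + \left(Z + 2 Z^{2}\right) = -3 + Z + 2 Z^{2}$)
$U{\left(\left(-4\right)^{2} \right)} l + \left(9 - -2\right) = \left(-3 + \left(-4\right)^{2} + 2 \left(\left(-4\right)^{2}\right)^{2}\right) \left(-1383\right) + \left(9 - -2\right) = \left(-3 + 16 + 2 \cdot 16^{2}\right) \left(-1383\right) + \left(9 + 2\right) = \left(-3 + 16 + 2 \cdot 256\right) \left(-1383\right) + 11 = \left(-3 + 16 + 512\right) \left(-1383\right) + 11 = 525 \left(-1383\right) + 11 = -726075 + 11 = -726064$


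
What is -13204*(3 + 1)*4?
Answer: -211264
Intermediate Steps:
-13204*(3 + 1)*4 = -52816*4 = -13204*16 = -211264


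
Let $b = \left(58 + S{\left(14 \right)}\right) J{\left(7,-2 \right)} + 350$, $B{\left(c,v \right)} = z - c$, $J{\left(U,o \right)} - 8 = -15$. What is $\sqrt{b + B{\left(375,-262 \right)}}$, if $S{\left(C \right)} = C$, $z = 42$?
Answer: $i \sqrt{487} \approx 22.068 i$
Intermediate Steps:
$J{\left(U,o \right)} = -7$ ($J{\left(U,o \right)} = 8 - 15 = -7$)
$B{\left(c,v \right)} = 42 - c$
$b = -154$ ($b = \left(58 + 14\right) \left(-7\right) + 350 = 72 \left(-7\right) + 350 = -504 + 350 = -154$)
$\sqrt{b + B{\left(375,-262 \right)}} = \sqrt{-154 + \left(42 - 375\right)} = \sqrt{-154 - 333} = \sqrt{-487} = i \sqrt{487}$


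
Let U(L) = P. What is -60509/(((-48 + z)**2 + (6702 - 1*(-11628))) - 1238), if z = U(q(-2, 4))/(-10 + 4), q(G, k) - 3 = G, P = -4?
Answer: -544581/173992 ≈ -3.1299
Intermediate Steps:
q(G, k) = 3 + G
U(L) = -4
z = 2/3 (z = -4/(-10 + 4) = -4/(-6) = -4*(-1/6) = 2/3 ≈ 0.66667)
-60509/(((-48 + z)**2 + (6702 - 1*(-11628))) - 1238) = -60509/(((-48 + 2/3)**2 + (6702 - 1*(-11628))) - 1238) = -60509/(((-142/3)**2 + (6702 + 11628)) - 1238) = -60509/((20164/9 + 18330) - 1238) = -60509/(185134/9 - 1238) = -60509/173992/9 = -60509*9/173992 = -544581/173992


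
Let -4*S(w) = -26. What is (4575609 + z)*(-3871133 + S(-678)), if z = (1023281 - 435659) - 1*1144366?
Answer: -31115069602845/2 ≈ -1.5558e+13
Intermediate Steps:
S(w) = 13/2 (S(w) = -¼*(-26) = 13/2)
z = -556744 (z = 587622 - 1144366 = -556744)
(4575609 + z)*(-3871133 + S(-678)) = (4575609 - 556744)*(-3871133 + 13/2) = 4018865*(-7742253/2) = -31115069602845/2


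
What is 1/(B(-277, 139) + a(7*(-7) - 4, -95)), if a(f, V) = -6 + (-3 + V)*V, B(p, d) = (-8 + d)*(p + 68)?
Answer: -1/18075 ≈ -5.5325e-5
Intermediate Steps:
B(p, d) = (-8 + d)*(68 + p)
a(f, V) = -6 + V*(-3 + V)
1/(B(-277, 139) + a(7*(-7) - 4, -95)) = 1/((-544 - 8*(-277) + 68*139 + 139*(-277)) + (-6 + (-95)² - 3*(-95))) = 1/((-544 + 2216 + 9452 - 38503) + (-6 + 9025 + 285)) = 1/(-27379 + 9304) = 1/(-18075) = -1/18075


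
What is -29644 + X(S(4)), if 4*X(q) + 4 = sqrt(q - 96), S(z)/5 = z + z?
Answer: -29645 + I*sqrt(14)/2 ≈ -29645.0 + 1.8708*I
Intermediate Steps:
S(z) = 10*z (S(z) = 5*(z + z) = 5*(2*z) = 10*z)
X(q) = -1 + sqrt(-96 + q)/4 (X(q) = -1 + sqrt(q - 96)/4 = -1 + sqrt(-96 + q)/4)
-29644 + X(S(4)) = -29644 + (-1 + sqrt(-96 + 10*4)/4) = -29644 + (-1 + sqrt(-96 + 40)/4) = -29644 + (-1 + sqrt(-56)/4) = -29644 + (-1 + (2*I*sqrt(14))/4) = -29644 + (-1 + I*sqrt(14)/2) = -29645 + I*sqrt(14)/2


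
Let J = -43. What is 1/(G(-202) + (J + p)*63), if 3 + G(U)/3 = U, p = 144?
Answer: 1/5748 ≈ 0.00017397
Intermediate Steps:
G(U) = -9 + 3*U
1/(G(-202) + (J + p)*63) = 1/((-9 + 3*(-202)) + (-43 + 144)*63) = 1/((-9 - 606) + 101*63) = 1/(-615 + 6363) = 1/5748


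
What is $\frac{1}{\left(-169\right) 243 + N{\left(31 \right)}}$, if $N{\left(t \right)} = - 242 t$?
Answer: $- \frac{1}{48569} \approx -2.0589 \cdot 10^{-5}$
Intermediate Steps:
$\frac{1}{\left(-169\right) 243 + N{\left(31 \right)}} = \frac{1}{\left(-169\right) 243 - 7502} = \frac{1}{-41067 - 7502} = \frac{1}{-48569} = - \frac{1}{48569}$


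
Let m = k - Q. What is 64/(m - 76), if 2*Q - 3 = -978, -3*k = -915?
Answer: 128/1433 ≈ 0.089323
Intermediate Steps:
k = 305 (k = -⅓*(-915) = 305)
Q = -975/2 (Q = 3/2 + (½)*(-978) = 3/2 - 489 = -975/2 ≈ -487.50)
m = 1585/2 (m = 305 - 1*(-975/2) = 305 + 975/2 = 1585/2 ≈ 792.50)
64/(m - 76) = 64/(1585/2 - 76) = 64/(1433/2) = 64*(2/1433) = 128/1433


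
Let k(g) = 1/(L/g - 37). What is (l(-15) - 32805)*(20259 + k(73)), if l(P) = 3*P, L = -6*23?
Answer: -1889375239800/2839 ≈ -6.6551e+8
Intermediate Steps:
L = -138
k(g) = 1/(-37 - 138/g) (k(g) = 1/(-138/g - 37) = 1/(-37 - 138/g))
(l(-15) - 32805)*(20259 + k(73)) = (3*(-15) - 32805)*(20259 - 1*73/(138 + 37*73)) = (-45 - 32805)*(20259 - 1*73/(138 + 2701)) = -32850*(20259 - 1*73/2839) = -32850*(20259 - 1*73*1/2839) = -32850*(20259 - 73/2839) = -32850*57515228/2839 = -1889375239800/2839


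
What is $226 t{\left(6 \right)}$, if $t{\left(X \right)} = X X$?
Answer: $8136$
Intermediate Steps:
$t{\left(X \right)} = X^{2}$
$226 t{\left(6 \right)} = 226 \cdot 6^{2} = 226 \cdot 36 = 8136$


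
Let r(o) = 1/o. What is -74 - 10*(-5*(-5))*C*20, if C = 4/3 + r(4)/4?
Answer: -42319/6 ≈ -7053.2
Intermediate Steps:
r(o) = 1/o
C = 67/48 (C = 4/3 + 1/(4*4) = 4*(⅓) + (¼)*(¼) = 4/3 + 1/16 = 67/48 ≈ 1.3958)
-74 - 10*(-5*(-5))*C*20 = -74 - 10*(-5*(-5))*67/48*20 = -74 - 250*67/48*20 = -74 - 10*1675/48*20 = -74 - 8375/24*20 = -74 - 41875/6 = -42319/6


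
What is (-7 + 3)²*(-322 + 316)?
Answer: -96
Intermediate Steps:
(-7 + 3)²*(-322 + 316) = (-4)²*(-6) = 16*(-6) = -96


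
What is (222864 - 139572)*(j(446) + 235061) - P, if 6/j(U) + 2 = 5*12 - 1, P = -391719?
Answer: 372002924673/19 ≈ 1.9579e+10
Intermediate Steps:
j(U) = 2/19 (j(U) = 6/(-2 + (5*12 - 1)) = 6/(-2 + (60 - 1)) = 6/(-2 + 59) = 6/57 = 6*(1/57) = 2/19)
(222864 - 139572)*(j(446) + 235061) - P = (222864 - 139572)*(2/19 + 235061) - 1*(-391719) = 83292*(4466161/19) + 391719 = 371995482012/19 + 391719 = 372002924673/19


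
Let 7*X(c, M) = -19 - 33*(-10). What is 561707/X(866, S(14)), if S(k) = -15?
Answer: 3931949/311 ≈ 12643.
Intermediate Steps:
X(c, M) = 311/7 (X(c, M) = (-19 - 33*(-10))/7 = (-19 + 330)/7 = (⅐)*311 = 311/7)
561707/X(866, S(14)) = 561707/(311/7) = 561707*(7/311) = 3931949/311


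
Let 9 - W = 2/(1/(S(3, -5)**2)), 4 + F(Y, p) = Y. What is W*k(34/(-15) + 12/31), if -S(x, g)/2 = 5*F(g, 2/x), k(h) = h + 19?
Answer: -42965517/155 ≈ -2.7720e+5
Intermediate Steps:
F(Y, p) = -4 + Y
k(h) = 19 + h
S(x, g) = 40 - 10*g (S(x, g) = -10*(-4 + g) = -2*(-20 + 5*g) = 40 - 10*g)
W = -16191 (W = 9 - 2/(1/((40 - 10*(-5))**2)) = 9 - 2/(1/((40 + 50)**2)) = 9 - 2/(1/(90**2)) = 9 - 2/(1/8100) = 9 - 2/1/8100 = 9 - 2*8100 = 9 - 1*16200 = 9 - 16200 = -16191)
W*k(34/(-15) + 12/31) = -16191*(19 + (34/(-15) + 12/31)) = -16191*(19 + (34*(-1/15) + 12*(1/31))) = -16191*(19 + (-34/15 + 12/31)) = -16191*(19 - 874/465) = -16191*7961/465 = -42965517/155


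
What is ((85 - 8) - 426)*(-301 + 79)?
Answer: 77478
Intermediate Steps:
((85 - 8) - 426)*(-301 + 79) = (77 - 426)*(-222) = -349*(-222) = 77478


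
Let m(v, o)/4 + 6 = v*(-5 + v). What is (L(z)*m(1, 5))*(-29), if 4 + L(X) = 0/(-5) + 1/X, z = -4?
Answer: -4930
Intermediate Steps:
m(v, o) = -24 + 4*v*(-5 + v) (m(v, o) = -24 + 4*(v*(-5 + v)) = -24 + 4*v*(-5 + v))
L(X) = -4 + 1/X (L(X) = -4 + (0/(-5) + 1/X) = -4 + (0*(-⅕) + 1/X) = -4 + (0 + 1/X) = -4 + 1/X)
(L(z)*m(1, 5))*(-29) = ((-4 + 1/(-4))*(-24 - 20*1 + 4*1²))*(-29) = ((-4 - ¼)*(-24 - 20 + 4*1))*(-29) = -17*(-24 - 20 + 4)/4*(-29) = -17/4*(-40)*(-29) = 170*(-29) = -4930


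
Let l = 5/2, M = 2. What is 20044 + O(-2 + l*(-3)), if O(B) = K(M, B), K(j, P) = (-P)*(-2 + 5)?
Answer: 40145/2 ≈ 20073.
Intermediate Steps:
K(j, P) = -3*P (K(j, P) = -P*3 = -3*P)
l = 5/2 (l = 5*(½) = 5/2 ≈ 2.5000)
O(B) = -3*B
20044 + O(-2 + l*(-3)) = 20044 - 3*(-2 + (5/2)*(-3)) = 20044 - 3*(-2 - 15/2) = 20044 - 3*(-19/2) = 20044 + 57/2 = 40145/2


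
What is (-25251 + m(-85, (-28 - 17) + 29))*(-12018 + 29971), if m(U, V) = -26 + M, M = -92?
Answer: -455449657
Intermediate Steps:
m(U, V) = -118 (m(U, V) = -26 - 92 = -118)
(-25251 + m(-85, (-28 - 17) + 29))*(-12018 + 29971) = (-25251 - 118)*(-12018 + 29971) = -25369*17953 = -455449657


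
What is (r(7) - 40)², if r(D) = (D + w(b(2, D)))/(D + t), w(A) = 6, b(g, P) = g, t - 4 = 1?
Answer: 218089/144 ≈ 1514.5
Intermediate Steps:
t = 5 (t = 4 + 1 = 5)
r(D) = (6 + D)/(5 + D) (r(D) = (D + 6)/(D + 5) = (6 + D)/(5 + D))
(r(7) - 40)² = ((6 + 7)/(5 + 7) - 40)² = (13/12 - 40)² = (-467/12)² = 218089/144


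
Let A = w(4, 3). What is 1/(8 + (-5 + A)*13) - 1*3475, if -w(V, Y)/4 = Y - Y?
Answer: -198076/57 ≈ -3475.0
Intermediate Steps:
w(V, Y) = 0 (w(V, Y) = -4*(Y - Y) = -4*0 = 0)
A = 0
1/(8 + (-5 + A)*13) - 1*3475 = 1/(8 + (-5 + 0)*13) - 1*3475 = 1/(8 - 5*13) - 3475 = 1/(8 - 65) - 3475 = 1/(-57) - 3475 = -1/57 - 3475 = -198076/57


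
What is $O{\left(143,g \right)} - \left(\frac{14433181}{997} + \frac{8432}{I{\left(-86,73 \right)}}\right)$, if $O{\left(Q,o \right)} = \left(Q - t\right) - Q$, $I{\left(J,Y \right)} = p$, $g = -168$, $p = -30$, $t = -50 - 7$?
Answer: $- \frac{211441928}{14955} \approx -14139.0$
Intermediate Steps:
$t = -57$
$I{\left(J,Y \right)} = -30$
$O{\left(Q,o \right)} = 57$ ($O{\left(Q,o \right)} = \left(Q - -57\right) - Q = \left(Q + 57\right) - Q = \left(57 + Q\right) - Q = 57$)
$O{\left(143,g \right)} - \left(\frac{14433181}{997} + \frac{8432}{I{\left(-86,73 \right)}}\right) = 57 - \frac{212294363}{14955} = - \frac{211441928}{14955}$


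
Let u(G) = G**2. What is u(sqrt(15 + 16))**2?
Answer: 961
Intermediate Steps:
u(sqrt(15 + 16))**2 = ((sqrt(15 + 16))**2)**2 = ((sqrt(31))**2)**2 = 31**2 = 961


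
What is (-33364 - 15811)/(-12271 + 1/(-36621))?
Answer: 1800837675/449376292 ≈ 4.0074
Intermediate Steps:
(-33364 - 15811)/(-12271 + 1/(-36621)) = -49175/(-12271 - 1/36621) = -49175/(-449376292/36621) = -49175*(-36621/449376292) = 1800837675/449376292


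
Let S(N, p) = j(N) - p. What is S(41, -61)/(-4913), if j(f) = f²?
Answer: -1742/4913 ≈ -0.35457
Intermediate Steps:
S(N, p) = N² - p
S(41, -61)/(-4913) = (41² - 1*(-61))/(-4913) = (1681 + 61)*(-1/4913) = 1742*(-1/4913) = -1742/4913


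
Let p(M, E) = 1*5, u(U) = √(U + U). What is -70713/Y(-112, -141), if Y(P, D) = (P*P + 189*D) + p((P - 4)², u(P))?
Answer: 23571/4700 ≈ 5.0151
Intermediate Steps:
u(U) = √2*√U (u(U) = √(2*U) = √2*√U)
p(M, E) = 5
Y(P, D) = 5 + P² + 189*D (Y(P, D) = (P*P + 189*D) + 5 = (P² + 189*D) + 5 = 5 + P² + 189*D)
-70713/Y(-112, -141) = -70713/(5 + (-112)² + 189*(-141)) = -70713/(5 + 12544 - 26649) = -70713/(-14100) = -70713*(-1/14100) = 23571/4700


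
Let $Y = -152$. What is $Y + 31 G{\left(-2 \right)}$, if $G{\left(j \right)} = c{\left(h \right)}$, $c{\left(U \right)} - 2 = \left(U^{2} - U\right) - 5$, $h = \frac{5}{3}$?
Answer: $- \frac{1895}{9} \approx -210.56$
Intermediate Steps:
$h = \frac{5}{3}$ ($h = 5 \cdot \frac{1}{3} = \frac{5}{3} \approx 1.6667$)
$c{\left(U \right)} = -3 + U^{2} - U$ ($c{\left(U \right)} = 2 - \left(5 + U - U^{2}\right) = -3 + U^{2} - U$)
$G{\left(j \right)} = - \frac{17}{9}$ ($G{\left(j \right)} = -3 + \left(\frac{5}{3}\right)^{2} - \frac{5}{3} = -3 + \frac{25}{9} - \frac{5}{3} = - \frac{17}{9}$)
$Y + 31 G{\left(-2 \right)} = -152 + 31 \left(- \frac{17}{9}\right) = -152 - \frac{527}{9} = - \frac{1895}{9}$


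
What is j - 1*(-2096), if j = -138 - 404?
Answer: 1554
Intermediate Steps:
j = -542
j - 1*(-2096) = -542 - 1*(-2096) = -542 + 2096 = 1554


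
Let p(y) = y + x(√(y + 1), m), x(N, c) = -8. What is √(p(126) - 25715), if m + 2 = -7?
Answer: I*√25597 ≈ 159.99*I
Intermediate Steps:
m = -9 (m = -2 - 7 = -9)
p(y) = -8 + y (p(y) = y - 8 = -8 + y)
√(p(126) - 25715) = √((-8 + 126) - 25715) = √(118 - 25715) = √(-25597) = I*√25597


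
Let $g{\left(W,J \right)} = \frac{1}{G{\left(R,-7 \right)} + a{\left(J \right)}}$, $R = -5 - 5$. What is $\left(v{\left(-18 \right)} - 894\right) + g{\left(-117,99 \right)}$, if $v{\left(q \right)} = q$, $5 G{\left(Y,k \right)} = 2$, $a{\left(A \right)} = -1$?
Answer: $- \frac{2741}{3} \approx -913.67$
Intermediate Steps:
$R = -10$
$G{\left(Y,k \right)} = \frac{2}{5}$ ($G{\left(Y,k \right)} = \frac{1}{5} \cdot 2 = \frac{2}{5}$)
$g{\left(W,J \right)} = - \frac{5}{3}$ ($g{\left(W,J \right)} = \frac{1}{\frac{2}{5} - 1} = \frac{1}{- \frac{3}{5}} = - \frac{5}{3}$)
$\left(v{\left(-18 \right)} - 894\right) + g{\left(-117,99 \right)} = \left(-18 - 894\right) - \frac{5}{3} = -912 - \frac{5}{3} = - \frac{2741}{3}$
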